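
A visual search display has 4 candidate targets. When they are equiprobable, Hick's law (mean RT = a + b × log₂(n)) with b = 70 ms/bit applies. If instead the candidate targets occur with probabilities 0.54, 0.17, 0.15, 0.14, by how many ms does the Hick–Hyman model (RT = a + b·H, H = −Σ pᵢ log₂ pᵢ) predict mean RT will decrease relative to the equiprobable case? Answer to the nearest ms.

Equiprobable entropy H₀ = log₂ 4 = 2.0000 bits.
Skewed entropy H = −Σ pᵢ log₂ pᵢ = 1.7223 bits.
ΔRT = b·(H₀ − H) = 70 × 0.2777 = 19.44 ms.

19 ms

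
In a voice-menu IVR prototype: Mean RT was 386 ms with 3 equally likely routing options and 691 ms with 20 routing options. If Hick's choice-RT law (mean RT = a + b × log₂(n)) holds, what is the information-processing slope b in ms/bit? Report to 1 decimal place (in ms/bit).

111.4 ms/bit

The slope on a log₂ axis is (691 − 386) / (4.3219 − 1.5850) = 111.437 ms/bit.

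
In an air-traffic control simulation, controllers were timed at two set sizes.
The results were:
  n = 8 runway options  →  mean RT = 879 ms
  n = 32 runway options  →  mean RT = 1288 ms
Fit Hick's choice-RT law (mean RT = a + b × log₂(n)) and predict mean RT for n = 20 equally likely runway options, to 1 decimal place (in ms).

1149.3 ms

Solve the two-equation system in a and b:
  b = (1288 − 879) / (log₂ 32 − log₂ 8) = 409 / (5 − 3) = 204.500 ms/bit
  a = 879 − 204.500 × 3 = 265.500 ms
Then RT(20) = 265.500 + 204.500 × log₂ 20 = 265.500 + 204.500 × 4.3219 ≈ 1149.334 ms.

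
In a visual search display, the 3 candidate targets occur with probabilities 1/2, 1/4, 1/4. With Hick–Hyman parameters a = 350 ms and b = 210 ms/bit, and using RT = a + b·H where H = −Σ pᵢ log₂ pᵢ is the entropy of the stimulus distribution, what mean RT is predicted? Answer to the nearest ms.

H = −Σ pᵢ log₂ pᵢ = 0.5·1 + 0.25·2 + 0.25·2 = 1.500 bits.
RT = 350 + 210 × 1.500 = 665.00 ms.

665 ms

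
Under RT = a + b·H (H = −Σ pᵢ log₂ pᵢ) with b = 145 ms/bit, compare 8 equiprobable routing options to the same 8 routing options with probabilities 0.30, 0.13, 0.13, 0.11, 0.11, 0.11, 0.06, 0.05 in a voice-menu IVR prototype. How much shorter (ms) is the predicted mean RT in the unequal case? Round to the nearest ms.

29 ms

Equiprobable entropy H₀ = log₂ 8 = 3.0000 bits.
Skewed entropy H = −Σ pᵢ log₂ pᵢ = 2.7969 bits.
ΔRT = b·(H₀ − H) = 145 × 0.2031 = 29.45 ms.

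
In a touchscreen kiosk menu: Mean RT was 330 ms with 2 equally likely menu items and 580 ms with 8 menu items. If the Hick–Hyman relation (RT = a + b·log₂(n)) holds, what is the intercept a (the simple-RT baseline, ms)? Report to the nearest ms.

205 ms

The slope on a log₂ axis is (580 − 330) / (3 − 1) = 125 ms/bit.
Intercept: a = 330 − 125·log₂(2) = 205.000 ms.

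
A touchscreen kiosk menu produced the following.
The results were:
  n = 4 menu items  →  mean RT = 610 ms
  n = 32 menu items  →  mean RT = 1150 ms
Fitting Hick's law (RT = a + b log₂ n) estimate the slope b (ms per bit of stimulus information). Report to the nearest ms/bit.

180 ms/bit

b = (RT₂ − RT₁)/(log₂ n₂ − log₂ n₁) = (1150 − 610)/(5 − 2) = 180 ms/bit.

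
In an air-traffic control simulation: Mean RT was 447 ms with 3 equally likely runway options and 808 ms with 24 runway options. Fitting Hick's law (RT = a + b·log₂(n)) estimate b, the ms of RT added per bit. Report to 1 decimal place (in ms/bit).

120.3 ms/bit

b = (RT₂ − RT₁)/(log₂ n₂ − log₂ n₁) = (808 − 447)/(4.5850 − 1.5850) = 120.333 ms/bit.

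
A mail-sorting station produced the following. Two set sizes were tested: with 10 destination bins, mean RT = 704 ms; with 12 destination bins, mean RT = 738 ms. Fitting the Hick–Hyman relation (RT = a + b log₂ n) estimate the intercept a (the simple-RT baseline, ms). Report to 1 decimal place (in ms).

274.6 ms

b = (RT₂ − RT₁)/(log₂ n₂ − log₂ n₁) = (738 − 704)/(3.5850 − 3.3219) = 129.261 ms/bit.
a = RT₁ − b·log₂ n₁ = 704 − 129.261 × 3.3219 = 274.605 ms.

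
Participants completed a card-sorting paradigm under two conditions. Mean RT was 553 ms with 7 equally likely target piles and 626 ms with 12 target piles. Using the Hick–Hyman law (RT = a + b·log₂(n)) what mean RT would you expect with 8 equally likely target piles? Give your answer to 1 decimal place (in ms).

571.1 ms

With log₂ n on the abscissa the relation is linear; from the two conditions:
  b = (626 − 553) / (log₂ 12 − log₂ 7) = 73 / (3.5850 − 2.8074) = 93.878 ms/bit
  a = 553 − 93.878 × 2.8074 = 289.452 ms
Then RT(8) = 289.452 + 93.878 × log₂ 8 = 289.452 + 93.878 × 3 ≈ 571.085 ms.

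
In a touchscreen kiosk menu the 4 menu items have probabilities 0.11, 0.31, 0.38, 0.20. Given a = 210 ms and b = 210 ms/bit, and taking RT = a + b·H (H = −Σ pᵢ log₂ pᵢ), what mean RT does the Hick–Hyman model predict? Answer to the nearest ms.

H = 0.11·log₂(1/0.11) + 0.31·log₂(1/0.31) + 0.38·log₂(1/0.38) + 0.20·log₂(1/0.20) = 1.8689 bits.
RT = 210 + 210 × 1.8689 = 602.47 ms.

602 ms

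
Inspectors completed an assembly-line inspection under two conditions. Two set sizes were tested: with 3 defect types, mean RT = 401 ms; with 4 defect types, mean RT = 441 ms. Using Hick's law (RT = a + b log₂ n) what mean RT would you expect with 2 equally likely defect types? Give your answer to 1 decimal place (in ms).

With log₂ n on the abscissa the relation is linear; from the two conditions:
  b = (441 − 401) / (log₂ 4 − log₂ 3) = 40 / (2 − 1.5850) = 96.377 ms/bit
  a = 401 − 96.377 × 1.5850 = 248.246 ms
Then RT(2) = 248.246 + 96.377 × log₂ 2 = 248.246 + 96.377 × 1 ≈ 344.623 ms.

344.6 ms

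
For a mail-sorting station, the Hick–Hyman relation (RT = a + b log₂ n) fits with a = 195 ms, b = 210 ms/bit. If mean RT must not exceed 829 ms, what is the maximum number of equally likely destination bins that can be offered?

Information budget: (829 − 195)/210 = 3.0190 bits, so n ≤ 2^3.0190 = 8.106 → at most 8.

8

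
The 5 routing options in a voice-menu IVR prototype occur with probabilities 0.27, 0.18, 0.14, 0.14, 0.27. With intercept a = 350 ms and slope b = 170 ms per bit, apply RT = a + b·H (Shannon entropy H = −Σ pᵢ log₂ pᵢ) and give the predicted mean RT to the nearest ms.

734 ms

Entropy contributions −pᵢ log₂ pᵢ: 0.5100, 0.4453, 0.3971, 0.3971, 0.5100; sum H = 2.2596 bits.
RT = a + bH = 350 + 170·2.2596 = 734.13 ms.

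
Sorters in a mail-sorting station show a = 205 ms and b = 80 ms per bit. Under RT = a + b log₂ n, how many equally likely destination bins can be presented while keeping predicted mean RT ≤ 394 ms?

5

80·log₂ n ≤ 394 − 205 = 189, giving log₂ n ≤ 2.3625 and n ≤ 5.143. The largest whole number is 5.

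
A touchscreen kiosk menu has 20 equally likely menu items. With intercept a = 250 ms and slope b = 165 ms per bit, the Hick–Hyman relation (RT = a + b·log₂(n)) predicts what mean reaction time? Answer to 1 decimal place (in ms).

963.1 ms

log₂(20) = 4.3219 bits, so RT = 250 + 165 × 4.3219 ≈ 963.118 ms.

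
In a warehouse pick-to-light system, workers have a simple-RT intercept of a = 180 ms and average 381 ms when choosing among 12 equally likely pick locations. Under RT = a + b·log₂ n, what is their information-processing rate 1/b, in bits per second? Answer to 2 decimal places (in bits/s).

17.84 bits/s

Choice component = 381 − 180 = 201 ms over log₂(12) = 3.5850 bits.
b = 201 / 3.5850 = 56.068 ms/bit, so 1/b = 17.836 bits/s.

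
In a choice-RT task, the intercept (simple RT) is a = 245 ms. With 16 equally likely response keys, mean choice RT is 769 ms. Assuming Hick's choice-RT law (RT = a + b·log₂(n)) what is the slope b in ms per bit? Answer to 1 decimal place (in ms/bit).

log₂(16) = 4 bits.
b = (RT − a)/log₂ n = (769 − 245) / 4 = 131.000 ms/bit.

131.0 ms/bit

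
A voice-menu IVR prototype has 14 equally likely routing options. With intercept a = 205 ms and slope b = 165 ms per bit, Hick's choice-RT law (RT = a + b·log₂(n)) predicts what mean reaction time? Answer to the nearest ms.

log₂(14) = 3.8074 bits, so RT = 205 + 165 × 3.8074 ≈ 833.214 ms.

833 ms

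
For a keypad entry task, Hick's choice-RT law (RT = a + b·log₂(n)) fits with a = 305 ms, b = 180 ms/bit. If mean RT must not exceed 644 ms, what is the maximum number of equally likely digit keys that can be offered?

3

Information budget: (644 − 305)/180 = 1.8833 bits, so n ≤ 2^1.8833 = 3.689 → at most 3.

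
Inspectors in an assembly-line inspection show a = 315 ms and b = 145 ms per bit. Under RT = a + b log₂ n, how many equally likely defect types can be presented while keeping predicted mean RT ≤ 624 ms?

4

145·log₂ n ≤ 624 − 315 = 309, giving log₂ n ≤ 2.1310 and n ≤ 4.380. The largest whole number is 4.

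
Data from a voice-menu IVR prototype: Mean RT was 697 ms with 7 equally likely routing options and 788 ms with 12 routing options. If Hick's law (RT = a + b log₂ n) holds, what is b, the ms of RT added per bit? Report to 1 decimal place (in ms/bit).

b = (RT₂ − RT₁)/(log₂ n₂ − log₂ n₁) = (788 − 697)/(3.5850 − 2.8074) = 117.026 ms/bit.

117.0 ms/bit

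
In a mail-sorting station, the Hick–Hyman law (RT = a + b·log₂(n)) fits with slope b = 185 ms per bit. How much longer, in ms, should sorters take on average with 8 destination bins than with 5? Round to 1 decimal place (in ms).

125.4 ms

ΔRT = (a + b log₂ n₂) − (a + b log₂ n₁) = b·(log₂ n₂ − log₂ n₁).
log₂(8) − log₂(5) = 3 − 2.3219 = 0.6781.
ΔRT = 185 × 0.6781 = 125.443 ms.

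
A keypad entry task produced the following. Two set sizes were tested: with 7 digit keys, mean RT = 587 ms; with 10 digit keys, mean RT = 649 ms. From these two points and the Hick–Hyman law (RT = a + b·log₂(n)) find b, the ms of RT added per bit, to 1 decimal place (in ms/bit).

120.5 ms/bit

The slope on a log₂ axis is (649 − 587) / (3.3219 − 2.8074) = 120.488 ms/bit.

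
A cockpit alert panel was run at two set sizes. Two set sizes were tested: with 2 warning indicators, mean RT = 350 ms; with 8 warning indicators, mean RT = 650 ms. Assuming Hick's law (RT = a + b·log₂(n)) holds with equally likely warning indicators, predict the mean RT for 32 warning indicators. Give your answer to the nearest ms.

Solve the two-equation system in a and b:
  b = (650 − 350) / (log₂ 8 − log₂ 2) = 300 / (3 − 1) = 150 ms/bit
  a = 350 − 150 × 1 = 200 ms
Then RT(32) = 200 + 150 × log₂ 32 = 200 + 150 × 5 ≈ 950.000 ms.

950 ms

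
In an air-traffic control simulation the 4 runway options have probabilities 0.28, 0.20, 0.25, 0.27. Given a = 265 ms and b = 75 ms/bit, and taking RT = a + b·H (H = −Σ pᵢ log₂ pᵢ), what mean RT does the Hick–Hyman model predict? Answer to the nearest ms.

414 ms

H = 0.28·log₂(1/0.28) + 0.20·log₂(1/0.20) + 0.25·log₂(1/0.25) + 0.27·log₂(1/0.27) = 1.9886 bits.
RT = 265 + 75 × 1.9886 = 414.15 ms.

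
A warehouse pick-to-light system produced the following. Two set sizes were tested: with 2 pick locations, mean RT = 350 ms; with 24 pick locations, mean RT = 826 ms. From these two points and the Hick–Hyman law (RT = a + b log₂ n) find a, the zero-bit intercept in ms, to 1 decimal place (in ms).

Slope: b = (826 − 350) / (log₂ 24 − log₂ 2) = 476/3.5850 = 132.777 ms/bit.
a = RT₁ − b·log₂ n₁ = 350 − 132.777 × 1 = 217.223 ms.

217.2 ms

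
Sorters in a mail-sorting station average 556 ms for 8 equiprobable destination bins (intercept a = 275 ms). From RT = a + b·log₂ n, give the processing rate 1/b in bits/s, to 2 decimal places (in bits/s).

b = (556 − 275)/log₂ 8 = 281/3 = 93.667 ms per bit = 0.09367 s/bit; the reciprocal is 10.676 bits/s.

10.68 bits/s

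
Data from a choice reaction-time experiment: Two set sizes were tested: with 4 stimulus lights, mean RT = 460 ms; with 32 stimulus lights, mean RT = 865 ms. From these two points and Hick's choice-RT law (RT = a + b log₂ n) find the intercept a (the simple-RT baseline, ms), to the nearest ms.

190 ms

b = (RT₂ − RT₁)/(log₂ n₂ − log₂ n₁) = (865 − 460)/(5 − 2) = 135 ms/bit.
a = RT₁ − b·log₂ n₁ = 460 − 135 × 2 = 190.000 ms.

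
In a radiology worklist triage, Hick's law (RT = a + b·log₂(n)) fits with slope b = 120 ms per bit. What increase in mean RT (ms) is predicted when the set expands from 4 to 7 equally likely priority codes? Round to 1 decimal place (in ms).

96.9 ms

The intercept a cancels: ΔRT = b·(log₂ n₂ − log₂ n₁) = b·log₂(n₂/n₁).
log₂(7) − log₂(4) = 2.8074 − 2 = 0.8074.
ΔRT = 120 × 0.8074 = 96.883 ms.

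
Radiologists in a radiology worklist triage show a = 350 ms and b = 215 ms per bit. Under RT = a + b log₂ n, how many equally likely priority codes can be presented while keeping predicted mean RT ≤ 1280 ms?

Information budget: (1280 − 350)/215 = 4.3256 bits, so n ≤ 2^4.3256 = 20.051 → at most 20.

20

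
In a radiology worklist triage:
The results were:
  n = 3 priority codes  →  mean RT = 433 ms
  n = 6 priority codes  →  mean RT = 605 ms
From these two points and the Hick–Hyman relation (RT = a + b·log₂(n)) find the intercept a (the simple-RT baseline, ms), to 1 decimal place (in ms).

The slope on a log₂ axis is (605 − 433) / (2.5850 − 1.5850) = 172.000 ms/bit.
a = RT₁ − b·log₂ n₁ = 433 − 172.000 × 1.5850 = 160.386 ms.

160.4 ms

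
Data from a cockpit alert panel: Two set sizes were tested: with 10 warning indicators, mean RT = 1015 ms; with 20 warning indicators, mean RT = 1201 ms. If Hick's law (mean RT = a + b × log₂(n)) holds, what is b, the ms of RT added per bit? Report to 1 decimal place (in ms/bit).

186.0 ms/bit

The slope on a log₂ axis is (1201 − 1015) / (4.3219 − 3.3219) = 186.000 ms/bit.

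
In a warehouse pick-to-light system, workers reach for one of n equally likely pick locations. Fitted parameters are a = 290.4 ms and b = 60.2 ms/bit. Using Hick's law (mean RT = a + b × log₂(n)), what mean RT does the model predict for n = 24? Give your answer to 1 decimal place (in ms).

log₂(24) = 4.5850 bits, so RT = 290.4 + 60.2 × 4.5850 ≈ 566.415 ms.

566.4 ms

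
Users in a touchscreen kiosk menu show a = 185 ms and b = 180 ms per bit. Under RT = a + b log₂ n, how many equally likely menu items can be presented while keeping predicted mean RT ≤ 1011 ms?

24

Information budget: (1011 − 185)/180 = 4.5889 bits, so n ≤ 2^4.5889 = 24.065 → at most 24.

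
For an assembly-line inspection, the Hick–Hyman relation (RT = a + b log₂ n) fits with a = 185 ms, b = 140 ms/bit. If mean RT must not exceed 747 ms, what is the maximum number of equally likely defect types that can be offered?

16

140·log₂ n ≤ 747 − 185 = 562, giving log₂ n ≤ 4.0143 and n ≤ 16.159. The largest whole number is 16.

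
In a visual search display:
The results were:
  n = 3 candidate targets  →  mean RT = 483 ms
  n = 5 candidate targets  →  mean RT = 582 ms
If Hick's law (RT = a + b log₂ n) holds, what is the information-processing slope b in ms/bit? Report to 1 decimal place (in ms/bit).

134.3 ms/bit

b = (RT₂ − RT₁)/(log₂ n₂ − log₂ n₁) = (582 − 483)/(2.3219 − 1.5850) = 134.335 ms/bit.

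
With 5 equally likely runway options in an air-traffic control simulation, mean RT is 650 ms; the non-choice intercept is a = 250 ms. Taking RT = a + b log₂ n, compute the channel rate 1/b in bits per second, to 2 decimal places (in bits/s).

b = (650 − 250)/log₂ 5 = 400/2.3219 = 172.271 ms per bit = 0.17227 s/bit; the reciprocal is 5.805 bits/s.

5.80 bits/s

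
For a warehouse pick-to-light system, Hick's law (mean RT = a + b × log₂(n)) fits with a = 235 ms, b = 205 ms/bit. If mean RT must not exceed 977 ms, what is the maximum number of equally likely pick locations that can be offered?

Information budget: (977 − 235)/205 = 3.6195 bits, so n ≤ 2^3.6195 = 12.291 → at most 12.

12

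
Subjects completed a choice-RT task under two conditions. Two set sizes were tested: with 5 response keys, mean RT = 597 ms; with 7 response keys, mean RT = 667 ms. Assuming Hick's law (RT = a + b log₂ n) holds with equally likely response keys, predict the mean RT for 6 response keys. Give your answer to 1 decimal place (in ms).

634.9 ms

Fit slope and intercept:
  b = (667 − 597) / (log₂ 7 − log₂ 5) = 70 / (2.8074 − 2.3219) = 144.203 ms/bit
  a = 597 − 144.203 × 2.3219 = 262.171 ms
Then RT(6) = 262.171 + 144.203 × log₂ 6 = 262.171 + 144.203 × 2.5850 ≈ 634.930 ms.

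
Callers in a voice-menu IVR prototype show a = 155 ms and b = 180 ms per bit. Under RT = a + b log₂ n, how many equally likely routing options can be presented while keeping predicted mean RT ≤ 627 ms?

6

Set 155 + 180·log₂ n ≤ 627 → log₂ n ≤ (627 − 155)/180 = 2.6222.
So n ≤ 2^2.6222 = 6.157; the largest integer n is 6.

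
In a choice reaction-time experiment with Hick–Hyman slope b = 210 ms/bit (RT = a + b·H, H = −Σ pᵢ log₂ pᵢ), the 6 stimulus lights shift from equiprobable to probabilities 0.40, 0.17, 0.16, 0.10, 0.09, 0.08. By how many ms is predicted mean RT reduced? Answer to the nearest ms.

55 ms

Equiprobable entropy H₀ = log₂ 6 = 2.5850 bits.
Skewed entropy H = −Σ pᵢ log₂ pᵢ = 2.3227 bits.
ΔRT = b·(H₀ − H) = 210 × 0.2622 = 55.07 ms.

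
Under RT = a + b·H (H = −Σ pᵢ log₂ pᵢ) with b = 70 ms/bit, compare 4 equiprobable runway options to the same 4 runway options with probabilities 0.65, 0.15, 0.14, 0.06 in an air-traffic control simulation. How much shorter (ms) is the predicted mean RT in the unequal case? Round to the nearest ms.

38 ms

Equiprobable entropy H₀ = log₂ 4 = 2.0000 bits.
Skewed entropy H = −Σ pᵢ log₂ pᵢ = 1.4552 bits.
ΔRT = b·(H₀ − H) = 70 × 0.5448 = 38.14 ms.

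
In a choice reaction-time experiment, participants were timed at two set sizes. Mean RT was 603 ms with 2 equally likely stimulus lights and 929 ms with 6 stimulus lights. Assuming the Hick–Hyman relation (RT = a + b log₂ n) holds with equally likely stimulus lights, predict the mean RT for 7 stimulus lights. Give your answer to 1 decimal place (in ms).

974.7 ms

RT is linear in log₂ n, so two points fix the line:
  b = (929 − 603) / (log₂ 6 − log₂ 2) = 326 / (2.5850 − 1) = 205.683 ms/bit
  a = 603 − 205.683 × 1 = 397.317 ms
Then RT(7) = 397.317 + 205.683 × log₂ 7 = 397.317 + 205.683 × 2.8074 ≈ 974.742 ms.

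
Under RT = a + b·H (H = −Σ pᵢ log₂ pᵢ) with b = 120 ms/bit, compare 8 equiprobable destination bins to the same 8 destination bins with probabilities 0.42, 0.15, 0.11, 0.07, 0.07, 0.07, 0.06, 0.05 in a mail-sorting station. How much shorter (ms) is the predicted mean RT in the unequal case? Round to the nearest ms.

The RT saving is b·ΔH. Equiprobable H₀ = log₂(8) = 3.0000 bits; with the given probabilities H = 2.5518 bits.
b·(H₀ − H) = 120 × (3.0000 − 2.5518) = 53.79 ms.

54 ms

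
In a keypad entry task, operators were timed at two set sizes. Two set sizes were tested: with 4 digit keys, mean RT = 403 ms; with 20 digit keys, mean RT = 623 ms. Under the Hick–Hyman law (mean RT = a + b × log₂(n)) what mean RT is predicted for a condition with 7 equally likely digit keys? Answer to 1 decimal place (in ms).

With log₂ n on the abscissa the relation is linear; from the two conditions:
  b = (623 − 403) / (log₂ 20 − log₂ 4) = 220 / (4.3219 − 2) = 94.749 ms/bit
  a = 403 − 94.749 × 2 = 213.502 ms
Then RT(7) = 213.502 + 94.749 × log₂ 7 = 213.502 + 94.749 × 2.8074 ≈ 479.496 ms.

479.5 ms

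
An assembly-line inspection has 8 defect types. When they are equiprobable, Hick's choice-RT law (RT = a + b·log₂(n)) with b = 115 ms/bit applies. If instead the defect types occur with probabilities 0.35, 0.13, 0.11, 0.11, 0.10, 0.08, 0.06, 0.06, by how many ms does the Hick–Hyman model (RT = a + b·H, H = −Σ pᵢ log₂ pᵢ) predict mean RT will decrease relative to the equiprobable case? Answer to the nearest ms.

32 ms

The RT saving is b·ΔH. Equiprobable H₀ = log₂(8) = 3.0000 bits; with the given probabilities H = 2.7241 bits.
b·(H₀ − H) = 115 × (3.0000 − 2.7241) = 31.73 ms.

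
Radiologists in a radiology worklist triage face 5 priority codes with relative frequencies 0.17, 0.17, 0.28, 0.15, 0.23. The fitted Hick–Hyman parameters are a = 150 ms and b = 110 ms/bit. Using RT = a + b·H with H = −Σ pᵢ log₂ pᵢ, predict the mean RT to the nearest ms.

401 ms

H = 0.17·log₂(1/0.17) + 0.17·log₂(1/0.17) + 0.28·log₂(1/0.28) + 0.15·log₂(1/0.15) + 0.23·log₂(1/0.23) = 2.2816 bits.
RT = 150 + 110 × 2.2816 = 400.98 ms.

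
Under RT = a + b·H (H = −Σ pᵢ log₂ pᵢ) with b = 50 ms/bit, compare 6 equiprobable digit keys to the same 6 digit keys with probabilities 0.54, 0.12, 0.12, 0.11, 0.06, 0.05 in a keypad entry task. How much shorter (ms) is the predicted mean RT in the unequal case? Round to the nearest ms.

The RT saving is b·ΔH. Equiprobable H₀ = log₂(6) = 2.5850 bits; with the given probabilities H = 2.0241 bits.
b·(H₀ − H) = 50 × (2.5850 − 2.0241) = 28.04 ms.

28 ms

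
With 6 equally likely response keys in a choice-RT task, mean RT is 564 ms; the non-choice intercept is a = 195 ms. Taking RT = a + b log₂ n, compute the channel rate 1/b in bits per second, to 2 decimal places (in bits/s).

b = (564 − 195)/log₂ 6 = 369/2.5850 = 142.749 ms per bit = 0.14275 s/bit; the reciprocal is 7.005 bits/s.

7.01 bits/s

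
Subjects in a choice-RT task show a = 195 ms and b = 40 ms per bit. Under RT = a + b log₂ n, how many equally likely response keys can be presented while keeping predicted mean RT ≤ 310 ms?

7

Information budget: (310 − 195)/40 = 2.8750 bits, so n ≤ 2^2.8750 = 7.336 → at most 7.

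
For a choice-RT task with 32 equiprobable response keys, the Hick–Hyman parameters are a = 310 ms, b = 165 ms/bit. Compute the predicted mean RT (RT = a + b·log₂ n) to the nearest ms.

log₂(32) = 5 bits, so RT = 310 + 165 × 5 ≈ 1135.000 ms.

1135 ms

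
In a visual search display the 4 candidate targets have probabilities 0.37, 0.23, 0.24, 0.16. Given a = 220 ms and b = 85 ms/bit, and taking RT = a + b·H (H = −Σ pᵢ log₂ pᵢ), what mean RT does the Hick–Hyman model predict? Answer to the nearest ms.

385 ms

H = 0.37·log₂(1/0.37) + 0.23·log₂(1/0.23) + 0.24·log₂(1/0.24) + 0.16·log₂(1/0.16) = 1.9355 bits.
RT = 220 + 85 × 1.9355 = 384.52 ms.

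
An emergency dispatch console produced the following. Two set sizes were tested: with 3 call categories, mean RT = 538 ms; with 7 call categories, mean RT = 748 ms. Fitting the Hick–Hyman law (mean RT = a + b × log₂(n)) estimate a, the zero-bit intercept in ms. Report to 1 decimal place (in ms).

b = (RT₂ − RT₁)/(log₂ n₂ − log₂ n₁) = (748 − 538)/(2.8074 − 1.5850) = 171.794 ms/bit.
a = RT₁ − b·log₂ n₁ = 538 − 171.794 × 1.5850 = 265.713 ms.

265.7 ms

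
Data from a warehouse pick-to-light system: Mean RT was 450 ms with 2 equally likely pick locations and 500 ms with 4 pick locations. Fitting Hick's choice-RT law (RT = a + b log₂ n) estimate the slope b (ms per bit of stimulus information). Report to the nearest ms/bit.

Slope: b = (500 − 450) / (log₂ 4 − log₂ 2) = 50/1.0000 = 50 ms/bit.

50 ms/bit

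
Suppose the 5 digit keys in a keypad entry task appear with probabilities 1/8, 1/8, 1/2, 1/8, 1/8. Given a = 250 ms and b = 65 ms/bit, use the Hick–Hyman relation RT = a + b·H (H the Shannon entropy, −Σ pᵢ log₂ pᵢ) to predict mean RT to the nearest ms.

Each term −pᵢ log₂ pᵢ: 0.125·3 + 0.125·3 + 0.5·1 + 0.125·3 + 0.125·3; summed, H = 2.000 bits.
Mean RT = a + bH = 250 + 65·2.000 = 380.00 ms.

380 ms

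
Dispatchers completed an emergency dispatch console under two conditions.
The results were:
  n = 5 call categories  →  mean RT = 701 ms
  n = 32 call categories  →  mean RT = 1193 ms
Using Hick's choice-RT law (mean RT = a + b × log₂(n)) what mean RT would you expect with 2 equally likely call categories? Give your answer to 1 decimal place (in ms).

RT is linear in log₂ n, so two points fix the line:
  b = (1193 − 701) / (log₂ 32 − log₂ 5) = 492 / (5 − 2.3219) = 183.714 ms/bit
  a = 701 − 183.714 × 2.3219 = 274.429 ms
Then RT(2) = 274.429 + 183.714 × log₂ 2 = 274.429 + 183.714 × 1 ≈ 458.143 ms.

458.1 ms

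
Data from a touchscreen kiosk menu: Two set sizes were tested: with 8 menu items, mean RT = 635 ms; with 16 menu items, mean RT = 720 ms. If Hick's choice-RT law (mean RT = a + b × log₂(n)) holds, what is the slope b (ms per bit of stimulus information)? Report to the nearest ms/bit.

The slope on a log₂ axis is (720 − 635) / (4 − 3) = 85 ms/bit.

85 ms/bit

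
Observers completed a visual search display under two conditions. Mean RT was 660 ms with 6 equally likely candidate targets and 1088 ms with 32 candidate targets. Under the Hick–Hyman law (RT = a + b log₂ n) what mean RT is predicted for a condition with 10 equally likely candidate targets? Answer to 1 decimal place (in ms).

790.6 ms

Fit slope and intercept:
  b = (1088 − 660) / (log₂ 32 − log₂ 6) = 428 / (5 − 2.5850) = 177.223 ms/bit
  a = 660 − 177.223 × 2.5850 = 201.885 ms
Then RT(10) = 201.885 + 177.223 × log₂ 10 = 201.885 + 177.223 × 3.3219 ≈ 790.607 ms.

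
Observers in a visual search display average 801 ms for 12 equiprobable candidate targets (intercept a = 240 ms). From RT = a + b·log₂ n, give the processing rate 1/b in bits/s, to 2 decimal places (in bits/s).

Choice component = 801 − 240 = 561 ms over log₂(12) = 3.5850 bits.
b = 561 / 3.5850 = 156.487 ms/bit, so 1/b = 6.390 bits/s.

6.39 bits/s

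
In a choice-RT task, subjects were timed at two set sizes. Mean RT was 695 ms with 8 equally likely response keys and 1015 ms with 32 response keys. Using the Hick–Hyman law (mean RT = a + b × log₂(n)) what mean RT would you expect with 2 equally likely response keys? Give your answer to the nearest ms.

375 ms

Fit slope and intercept:
  b = (1015 − 695) / (log₂ 32 − log₂ 8) = 320 / (5 − 3) = 160 ms/bit
  a = 695 − 160 × 3 = 215 ms
Then RT(2) = 215 + 160 × log₂ 2 = 215 + 160 × 1 ≈ 375.000 ms.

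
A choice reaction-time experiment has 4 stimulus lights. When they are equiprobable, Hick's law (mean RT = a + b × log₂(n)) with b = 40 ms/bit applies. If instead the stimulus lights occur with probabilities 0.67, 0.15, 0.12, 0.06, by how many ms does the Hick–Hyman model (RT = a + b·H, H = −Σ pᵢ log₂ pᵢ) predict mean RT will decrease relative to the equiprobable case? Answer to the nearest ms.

24 ms

The RT saving is b·ΔH. Equiprobable H₀ = log₂(4) = 2.0000 bits; with the given probabilities H = 1.4082 bits.
b·(H₀ − H) = 40 × (2.0000 − 1.4082) = 23.67 ms.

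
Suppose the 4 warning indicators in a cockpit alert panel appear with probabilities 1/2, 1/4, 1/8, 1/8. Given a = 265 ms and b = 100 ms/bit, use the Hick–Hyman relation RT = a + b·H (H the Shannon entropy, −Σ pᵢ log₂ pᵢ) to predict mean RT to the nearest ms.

440 ms

Each term −pᵢ log₂ pᵢ: 0.5·1 + 0.25·2 + 0.125·3 + 0.125·3; summed, H = 1.750 bits.
Mean RT = a + bH = 265 + 100·1.750 = 440.00 ms.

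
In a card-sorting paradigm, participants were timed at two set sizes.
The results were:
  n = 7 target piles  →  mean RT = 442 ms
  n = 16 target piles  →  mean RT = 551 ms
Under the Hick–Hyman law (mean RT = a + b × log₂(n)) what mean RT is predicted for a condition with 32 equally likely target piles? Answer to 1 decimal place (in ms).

642.4 ms

RT is linear in log₂ n, so two points fix the line:
  b = (551 − 442) / (log₂ 16 − log₂ 7) = 109 / (4 − 2.8074) = 91.393 ms/bit
  a = 442 − 91.393 × 2.8074 = 185.426 ms
Then RT(32) = 185.426 + 91.393 × log₂ 32 = 185.426 + 91.393 × 5 ≈ 642.393 ms.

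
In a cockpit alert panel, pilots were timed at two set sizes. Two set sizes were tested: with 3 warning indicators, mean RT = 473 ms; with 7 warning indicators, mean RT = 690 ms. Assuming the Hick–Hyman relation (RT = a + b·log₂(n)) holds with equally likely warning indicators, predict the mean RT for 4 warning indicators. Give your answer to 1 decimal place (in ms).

With log₂ n on the abscissa the relation is linear; from the two conditions:
  b = (690 − 473) / (log₂ 7 − log₂ 3) = 217 / (2.8074 − 1.5850) = 177.521 ms/bit
  a = 473 − 177.521 × 1.5850 = 191.636 ms
Then RT(4) = 191.636 + 177.521 × log₂ 4 = 191.636 + 177.521 × 2 ≈ 546.678 ms.

546.7 ms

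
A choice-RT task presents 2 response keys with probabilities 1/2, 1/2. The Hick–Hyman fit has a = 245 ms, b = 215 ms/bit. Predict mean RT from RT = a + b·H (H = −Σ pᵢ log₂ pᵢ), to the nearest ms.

H = −Σ pᵢ log₂ pᵢ = 0.5·1 + 0.5·1 = 1.000 bits.
RT = 245 + 215 × 1.000 = 460.00 ms.

460 ms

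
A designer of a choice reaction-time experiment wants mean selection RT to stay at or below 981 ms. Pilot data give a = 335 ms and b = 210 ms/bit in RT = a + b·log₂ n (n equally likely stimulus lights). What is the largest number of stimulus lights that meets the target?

8

Information budget: (981 − 335)/210 = 3.0762 bits, so n ≤ 2^3.0762 = 8.434 → at most 8.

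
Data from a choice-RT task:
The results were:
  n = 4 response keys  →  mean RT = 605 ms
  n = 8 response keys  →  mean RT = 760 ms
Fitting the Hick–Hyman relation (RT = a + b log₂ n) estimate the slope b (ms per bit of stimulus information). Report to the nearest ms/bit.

155 ms/bit

b = (RT₂ − RT₁)/(log₂ n₂ − log₂ n₁) = (760 − 605)/(3 − 2) = 155 ms/bit.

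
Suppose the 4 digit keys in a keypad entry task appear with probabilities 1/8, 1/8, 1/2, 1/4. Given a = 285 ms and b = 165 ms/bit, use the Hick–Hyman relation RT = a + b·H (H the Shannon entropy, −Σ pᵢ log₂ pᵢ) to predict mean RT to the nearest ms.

574 ms

Each term −pᵢ log₂ pᵢ: 0.125·3 + 0.125·3 + 0.5·1 + 0.25·2; summed, H = 1.750 bits.
Mean RT = a + bH = 285 + 165·1.750 = 573.75 ms.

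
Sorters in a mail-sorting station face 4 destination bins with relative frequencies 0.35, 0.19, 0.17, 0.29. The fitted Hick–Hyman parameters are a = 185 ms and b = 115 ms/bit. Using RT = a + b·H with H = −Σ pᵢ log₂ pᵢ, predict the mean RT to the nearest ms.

H = 0.35·log₂(1/0.35) + 0.19·log₂(1/0.19) + 0.17·log₂(1/0.17) + 0.29·log₂(1/0.29) = 1.9378 bits.
RT = 185 + 115 × 1.9378 = 407.85 ms.

408 ms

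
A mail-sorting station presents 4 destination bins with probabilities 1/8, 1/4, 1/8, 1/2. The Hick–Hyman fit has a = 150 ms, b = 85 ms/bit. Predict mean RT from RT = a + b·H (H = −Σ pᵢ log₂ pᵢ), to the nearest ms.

299 ms

H = −Σ pᵢ log₂ pᵢ = 0.125·3 + 0.25·2 + 0.125·3 + 0.5·1 = 1.750 bits.
RT = 150 + 85 × 1.750 = 298.75 ms.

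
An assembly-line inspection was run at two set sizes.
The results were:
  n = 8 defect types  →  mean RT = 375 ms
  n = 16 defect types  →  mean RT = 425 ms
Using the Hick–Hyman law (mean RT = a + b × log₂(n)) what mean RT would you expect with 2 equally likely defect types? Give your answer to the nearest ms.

275 ms

Fit slope and intercept:
  b = (425 − 375) / (log₂ 16 − log₂ 8) = 50 / (4 − 3) = 50 ms/bit
  a = 375 − 50 × 3 = 225 ms
Then RT(2) = 225 + 50 × log₂ 2 = 225 + 50 × 1 ≈ 275.000 ms.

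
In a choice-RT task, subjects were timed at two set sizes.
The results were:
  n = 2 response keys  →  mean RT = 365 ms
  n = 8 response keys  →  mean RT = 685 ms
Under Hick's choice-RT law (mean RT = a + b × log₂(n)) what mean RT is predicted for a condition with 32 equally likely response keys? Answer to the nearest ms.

1005 ms

With log₂ n on the abscissa the relation is linear; from the two conditions:
  b = (685 − 365) / (log₂ 8 − log₂ 2) = 320 / (3 − 1) = 160 ms/bit
  a = 365 − 160 × 1 = 205 ms
Then RT(32) = 205 + 160 × log₂ 32 = 205 + 160 × 5 ≈ 1005.000 ms.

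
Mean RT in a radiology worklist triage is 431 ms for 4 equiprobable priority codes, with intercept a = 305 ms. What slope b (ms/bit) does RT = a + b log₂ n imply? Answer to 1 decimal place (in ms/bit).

b = (431 − 305) / log₂(4) = 126 / 2 = 63.000 ms/bit.

63.0 ms/bit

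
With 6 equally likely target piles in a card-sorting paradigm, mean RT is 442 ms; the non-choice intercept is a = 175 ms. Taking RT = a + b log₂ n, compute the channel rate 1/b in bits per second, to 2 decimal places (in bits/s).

b = (442 − 175)/log₂ 6 = 267/2.5850 = 103.290 ms per bit = 0.10329 s/bit; the reciprocal is 9.682 bits/s.

9.68 bits/s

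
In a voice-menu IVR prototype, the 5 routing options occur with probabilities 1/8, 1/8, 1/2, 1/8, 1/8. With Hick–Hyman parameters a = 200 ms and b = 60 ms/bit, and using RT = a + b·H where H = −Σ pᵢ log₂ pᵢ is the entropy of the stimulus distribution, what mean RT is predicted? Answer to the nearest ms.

320 ms

H = −Σ pᵢ log₂ pᵢ = 0.125·3 + 0.125·3 + 0.5·1 + 0.125·3 + 0.125·3 = 2.000 bits.
RT = 200 + 60 × 2.000 = 320.00 ms.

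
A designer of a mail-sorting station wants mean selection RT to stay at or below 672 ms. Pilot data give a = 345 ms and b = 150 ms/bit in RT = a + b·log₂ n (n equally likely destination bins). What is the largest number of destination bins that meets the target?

Set 345 + 150·log₂ n ≤ 672 → log₂ n ≤ (672 − 345)/150 = 2.1800.
So n ≤ 2^2.1800 = 4.532; the largest integer n is 4.

4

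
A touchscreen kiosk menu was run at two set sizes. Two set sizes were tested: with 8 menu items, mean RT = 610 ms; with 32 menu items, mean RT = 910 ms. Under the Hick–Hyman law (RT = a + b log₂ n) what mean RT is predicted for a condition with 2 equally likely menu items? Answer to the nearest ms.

RT is linear in log₂ n, so two points fix the line:
  b = (910 − 610) / (log₂ 32 − log₂ 8) = 300 / (5 − 3) = 150 ms/bit
  a = 610 − 150 × 3 = 160 ms
Then RT(2) = 160 + 150 × log₂ 2 = 160 + 150 × 1 ≈ 310.000 ms.

310 ms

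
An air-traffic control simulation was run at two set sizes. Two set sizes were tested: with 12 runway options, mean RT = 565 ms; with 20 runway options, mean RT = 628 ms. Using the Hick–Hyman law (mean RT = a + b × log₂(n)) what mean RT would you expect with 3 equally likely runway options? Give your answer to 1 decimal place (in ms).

With log₂ n on the abscissa the relation is linear; from the two conditions:
  b = (628 − 565) / (log₂ 20 − log₂ 12) = 63 / (4.3219 − 3.5850) = 85.486 ms/bit
  a = 565 − 85.486 × 3.5850 = 258.537 ms
Then RT(3) = 258.537 + 85.486 × log₂ 3 = 258.537 + 85.486 × 1.5850 ≈ 394.029 ms.

394.0 ms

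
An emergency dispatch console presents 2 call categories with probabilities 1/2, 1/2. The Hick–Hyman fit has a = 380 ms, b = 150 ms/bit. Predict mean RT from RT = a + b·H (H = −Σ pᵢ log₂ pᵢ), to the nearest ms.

H = −Σ pᵢ log₂ pᵢ = 0.5·1 + 0.5·1 = 1.000 bits.
RT = 380 + 150 × 1.000 = 530.00 ms.

530 ms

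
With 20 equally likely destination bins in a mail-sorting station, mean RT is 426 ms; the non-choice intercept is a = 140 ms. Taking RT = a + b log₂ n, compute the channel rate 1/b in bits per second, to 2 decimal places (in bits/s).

15.11 bits/s

b = (426 − 140)/log₂ 20 = 286/4.3219 = 66.174 ms per bit = 0.06617 s/bit; the reciprocal is 15.112 bits/s.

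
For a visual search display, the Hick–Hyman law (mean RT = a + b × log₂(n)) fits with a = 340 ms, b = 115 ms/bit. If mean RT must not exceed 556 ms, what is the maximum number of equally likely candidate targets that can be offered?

Set 340 + 115·log₂ n ≤ 556 → log₂ n ≤ (556 − 340)/115 = 1.8783.
So n ≤ 2^1.8783 = 3.676; the largest integer n is 3.

3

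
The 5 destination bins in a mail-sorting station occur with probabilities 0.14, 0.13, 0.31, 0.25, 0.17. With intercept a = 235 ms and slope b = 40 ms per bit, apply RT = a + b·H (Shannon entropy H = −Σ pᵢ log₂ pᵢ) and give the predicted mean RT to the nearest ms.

325 ms

Entropy contributions −pᵢ log₂ pᵢ: 0.3971, 0.3826, 0.5238, 0.5000, 0.4346; sum H = 2.2381 bits.
RT = a + bH = 235 + 40·2.2381 = 324.53 ms.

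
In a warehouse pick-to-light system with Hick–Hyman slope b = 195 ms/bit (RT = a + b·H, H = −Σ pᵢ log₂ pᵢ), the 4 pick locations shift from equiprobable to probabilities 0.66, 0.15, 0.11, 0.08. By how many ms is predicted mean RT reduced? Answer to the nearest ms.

108 ms

Equiprobable entropy H₀ = log₂ 4 = 2.0000 bits.
Skewed entropy H = −Σ pᵢ log₂ pᵢ = 1.4480 bits.
ΔRT = b·(H₀ − H) = 195 × 0.5520 = 107.64 ms.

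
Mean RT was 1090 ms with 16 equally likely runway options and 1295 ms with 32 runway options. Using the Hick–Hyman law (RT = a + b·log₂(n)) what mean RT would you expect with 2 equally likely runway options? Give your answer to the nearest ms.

RT is linear in log₂ n, so two points fix the line:
  b = (1295 − 1090) / (log₂ 32 − log₂ 16) = 205 / (5 − 4) = 205 ms/bit
  a = 1090 − 205 × 4 = 270 ms
Then RT(2) = 270 + 205 × log₂ 2 = 270 + 205 × 1 ≈ 475.000 ms.

475 ms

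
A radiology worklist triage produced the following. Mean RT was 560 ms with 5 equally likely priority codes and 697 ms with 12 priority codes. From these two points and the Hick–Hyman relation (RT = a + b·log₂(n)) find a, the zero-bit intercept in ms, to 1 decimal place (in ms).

308.1 ms

Slope: b = (697 − 560) / (log₂ 12 − log₂ 5) = 137/1.2630 = 108.469 ms/bit.
Intercept: a = 560 − 108.469·log₂(5) = 308.143 ms.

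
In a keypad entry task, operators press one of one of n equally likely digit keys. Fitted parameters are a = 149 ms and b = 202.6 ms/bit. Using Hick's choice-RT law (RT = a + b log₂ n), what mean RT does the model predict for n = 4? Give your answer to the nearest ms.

log₂(4) = 2 bits, so RT = 149 + 202.6 × 2 ≈ 554.200 ms.

554 ms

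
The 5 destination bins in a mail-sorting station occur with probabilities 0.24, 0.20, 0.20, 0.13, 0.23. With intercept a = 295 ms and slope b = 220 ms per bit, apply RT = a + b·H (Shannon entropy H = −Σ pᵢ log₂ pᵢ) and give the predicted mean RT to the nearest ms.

800 ms

H = 0.24·log₂(1/0.24) + 0.20·log₂(1/0.20) + 0.20·log₂(1/0.20) + 0.13·log₂(1/0.13) + 0.23·log₂(1/0.23) = 2.2932 bits.
RT = 295 + 220 × 2.2932 = 799.51 ms.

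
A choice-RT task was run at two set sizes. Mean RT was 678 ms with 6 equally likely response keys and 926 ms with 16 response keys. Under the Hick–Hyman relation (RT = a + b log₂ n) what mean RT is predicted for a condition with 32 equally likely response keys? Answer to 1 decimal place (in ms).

1101.3 ms

RT is linear in log₂ n, so two points fix the line:
  b = (926 − 678) / (log₂ 16 − log₂ 6) = 248 / (4 − 2.5850) = 175.260 ms/bit
  a = 678 − 175.260 × 2.5850 = 224.959 ms
Then RT(32) = 224.959 + 175.260 × log₂ 32 = 224.959 + 175.260 × 5 ≈ 1101.260 ms.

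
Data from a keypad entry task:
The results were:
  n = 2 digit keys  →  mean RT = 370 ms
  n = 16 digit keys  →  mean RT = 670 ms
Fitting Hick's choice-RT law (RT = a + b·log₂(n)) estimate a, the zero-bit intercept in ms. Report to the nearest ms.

Slope: b = (670 − 370) / (log₂ 16 − log₂ 2) = 300/3.0000 = 100 ms/bit.
a = RT₁ − b·log₂ n₁ = 370 − 100 × 1 = 270.000 ms.

270 ms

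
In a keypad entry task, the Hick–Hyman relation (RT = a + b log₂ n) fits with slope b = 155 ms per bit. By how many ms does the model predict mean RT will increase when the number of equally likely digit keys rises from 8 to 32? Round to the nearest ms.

Only the slope matters, since a is common to both: ΔRT = b·log₂(n₂/n₁).
log₂(32) − log₂(8) = log₂(32/8) = log₂(4) = 2.
ΔRT = 155 × 2.0000 = 310.000 ms.

310 ms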